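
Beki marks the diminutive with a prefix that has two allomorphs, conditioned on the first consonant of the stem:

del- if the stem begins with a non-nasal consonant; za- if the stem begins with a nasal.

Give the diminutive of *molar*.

zamolar

*molar* — first consonant /m/ (a nasal) → za- → *zamolar*.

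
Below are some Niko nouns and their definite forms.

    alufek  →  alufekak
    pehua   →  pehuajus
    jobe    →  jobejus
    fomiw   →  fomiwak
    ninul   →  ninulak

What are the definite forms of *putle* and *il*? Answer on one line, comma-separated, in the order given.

putlejus, ilak

The pattern is consonant vs. vowel: -ak when the stem ends in a consonant (*alufek*, *fomiw*, *ninul*); -jus when the stem ends in a vowel (*pehua*, *jobe*).
Since the final sound of *putle* is /e/ (a vowel), it takes -jus, giving *putlejus*.
*il*: final sound = /l/, a consonant → -ak → *ilak*.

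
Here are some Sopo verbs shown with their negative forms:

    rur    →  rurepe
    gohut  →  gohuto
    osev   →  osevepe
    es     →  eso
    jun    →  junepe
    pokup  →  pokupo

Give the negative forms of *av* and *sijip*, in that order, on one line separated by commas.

avepe, sijipo

Looking at the final consonant of each stem: -o when the stem ends in a voiceless consonant (*gohut*, *es*, *pokup*); -epe when the stem ends in a voiced consonant (*rur*, *osev*, *jun*).
The final consonant of *av* is /v/, which is voiced, so the suffix is -epe, giving *avepe*.
Since the final consonant of *sijip* is /p/ (voiceless), it takes -o, giving *sijipo*.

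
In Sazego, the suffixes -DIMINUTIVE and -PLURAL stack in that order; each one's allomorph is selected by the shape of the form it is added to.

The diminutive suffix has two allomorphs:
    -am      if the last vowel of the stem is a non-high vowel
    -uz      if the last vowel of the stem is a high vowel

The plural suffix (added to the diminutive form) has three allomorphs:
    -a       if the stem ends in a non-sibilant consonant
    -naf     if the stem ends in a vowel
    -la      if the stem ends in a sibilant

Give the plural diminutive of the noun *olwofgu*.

olwofguuzla

Since the last vowel of *olwofgu* is /u/ (a high vowel), it takes -uz, giving *olwofguuz*.
Since the final sound of the diminutive form *olwofguuz* is /z/ (a sibilant), it takes -la, giving *olwofguuzla*.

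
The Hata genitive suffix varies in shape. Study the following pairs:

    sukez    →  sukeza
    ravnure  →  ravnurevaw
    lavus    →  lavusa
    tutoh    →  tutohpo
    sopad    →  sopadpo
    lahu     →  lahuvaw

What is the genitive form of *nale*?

nalevaw

The suffix is conditioned by the final sound: -a when the stem ends in a sibilant (*sukez*, *lavus*); -po when the stem ends in a non-sibilant consonant (*tutoh*, *sopad*); -vaw when the stem ends in a vowel (*ravnure*, *lahu*).
*nale*: final sound = /e/, a vowel → -vaw → *nalevaw*.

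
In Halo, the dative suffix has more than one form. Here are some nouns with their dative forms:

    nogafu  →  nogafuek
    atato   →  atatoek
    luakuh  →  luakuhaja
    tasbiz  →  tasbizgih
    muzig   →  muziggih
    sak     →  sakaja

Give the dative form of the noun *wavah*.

The suffix is conditioned by the final sound: -aja when the stem ends in a voiceless consonant (*luakuh*, *sak*); -gih when the stem ends in a voiced consonant (*tasbiz*, *muzig*); -ek when the stem ends in a vowel (*nogafu*, *atato*).
*wavah* — final sound /h/ (a voiceless consonant) → -aja → *wavahaja*.

wavahaja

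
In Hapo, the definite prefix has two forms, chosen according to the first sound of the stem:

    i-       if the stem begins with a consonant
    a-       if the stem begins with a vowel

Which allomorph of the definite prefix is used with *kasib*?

The first sound of *kasib* is /k/, which is a consonant, so the prefix is i-.

i-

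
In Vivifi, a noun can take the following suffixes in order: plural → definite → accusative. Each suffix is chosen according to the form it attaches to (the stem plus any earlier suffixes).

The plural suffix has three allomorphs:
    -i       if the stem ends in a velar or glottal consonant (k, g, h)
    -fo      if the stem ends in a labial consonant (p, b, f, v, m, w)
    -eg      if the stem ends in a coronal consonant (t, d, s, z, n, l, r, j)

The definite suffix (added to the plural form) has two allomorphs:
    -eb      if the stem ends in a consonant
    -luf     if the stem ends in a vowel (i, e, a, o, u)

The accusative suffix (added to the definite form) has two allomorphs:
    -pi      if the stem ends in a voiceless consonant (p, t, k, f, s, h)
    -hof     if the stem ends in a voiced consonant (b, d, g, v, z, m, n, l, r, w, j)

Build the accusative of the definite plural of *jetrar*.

jetraregebhof

The final consonant of *jetrar* is /r/, which is coronal, so the plural suffix is -eg, giving *jetrareg*.
Since the final sound of the plural form *jetrareg* is /g/ (a consonant), it takes -eb, giving *jetraregeb*.
The final consonant of the definite form *jetraregeb* is /b/, which is voiced, so the accusative suffix is -hof, giving *jetraregebhof*.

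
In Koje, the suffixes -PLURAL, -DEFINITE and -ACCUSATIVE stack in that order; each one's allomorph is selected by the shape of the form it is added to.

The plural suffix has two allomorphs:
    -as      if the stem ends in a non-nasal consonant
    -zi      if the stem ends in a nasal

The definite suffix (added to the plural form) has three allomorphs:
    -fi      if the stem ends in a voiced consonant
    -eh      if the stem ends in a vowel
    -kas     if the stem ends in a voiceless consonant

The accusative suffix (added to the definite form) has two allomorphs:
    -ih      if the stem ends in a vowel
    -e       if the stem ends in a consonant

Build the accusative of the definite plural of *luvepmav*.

The final consonant of *luvepmav* is /v/, which is non-nasal, so the plural suffix is -as, giving *luvepmavas*.
The plural form *luvepmavas* — final sound /s/ (a voiceless consonant) → -kas → *luvepmavaskas*.
The definite form *luvepmavaskas* — final sound /s/ (a consonant) → -e → *luvepmavaskase*.

luvepmavaskase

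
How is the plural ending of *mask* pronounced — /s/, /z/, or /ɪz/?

The stem *mask* ends in a voiceless non-sibilant consonant.
The plural suffix surfaces as /ɪz/ after sibilants, /s/ after other voiceless consonants, and /z/ after other voiced sounds.
So the plural -s on *mask* is pronounced /s/.

/s/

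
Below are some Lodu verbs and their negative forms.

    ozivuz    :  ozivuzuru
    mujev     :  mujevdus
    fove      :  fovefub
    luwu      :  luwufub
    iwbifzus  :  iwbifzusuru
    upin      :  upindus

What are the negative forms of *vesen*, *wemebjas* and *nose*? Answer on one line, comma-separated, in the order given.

The suffix is conditioned by the final sound: -uru when the stem ends in a sibilant (*ozivuz*, *iwbifzus*); -dus when the stem ends in a non-sibilant consonant (*mujev*, *upin*); -fub when the stem ends in a vowel (*fove*, *luwu*).
The final sound of *vesen* is /n/, which is a non-sibilant consonant, so the suffix is -dus, giving *vesendus*.
*wemebjas* — final sound /s/ (a sibilant) → -uru → *wemebjasuru*.
Since the final sound of *nose* is /e/ (a vowel), it takes -fub, giving *nosefub*.

vesendus, wemebjasuru, nosefub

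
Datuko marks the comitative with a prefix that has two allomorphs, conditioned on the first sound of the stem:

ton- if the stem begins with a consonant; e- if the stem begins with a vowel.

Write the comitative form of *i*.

Since the first sound of *i* is /i/ (a vowel), it takes e-, giving *ei*.

ei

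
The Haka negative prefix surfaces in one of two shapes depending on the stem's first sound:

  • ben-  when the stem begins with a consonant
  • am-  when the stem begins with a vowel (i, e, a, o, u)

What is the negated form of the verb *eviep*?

ameviep

The first sound of *eviep* is /e/, which is a vowel, so the prefix is am-, giving *ameviep*.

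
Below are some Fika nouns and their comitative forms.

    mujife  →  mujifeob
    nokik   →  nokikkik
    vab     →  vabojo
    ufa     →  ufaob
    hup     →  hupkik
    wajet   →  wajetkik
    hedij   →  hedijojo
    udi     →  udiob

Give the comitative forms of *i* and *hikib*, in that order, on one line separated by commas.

iob, hikibojo

The suffix is conditioned by the final sound: -kik when the stem ends in a voiceless consonant (*nokik*, *hup*, *wajet*); -ojo when the stem ends in a voiced consonant (*vab*, *hedij*); -ob when the stem ends in a vowel (*mujife*, *ufa*, *udi*).
*i*: final sound = /i/, a vowel → -ob → *iob*.
*hikib*: final sound = /b/, a voiced consonant → -ojo → *hikibojo*.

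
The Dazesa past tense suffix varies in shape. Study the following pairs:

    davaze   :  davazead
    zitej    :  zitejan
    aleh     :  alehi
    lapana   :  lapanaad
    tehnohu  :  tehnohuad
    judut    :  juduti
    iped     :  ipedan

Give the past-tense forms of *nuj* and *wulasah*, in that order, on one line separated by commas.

nujan, wulasahi

The suffix is conditioned by the final sound: -i when the stem ends in a voiceless consonant (*aleh*, *judut*); -an when the stem ends in a voiced consonant (*zitej*, *iped*); -ad when the stem ends in a vowel (*davaze*, *lapana*, *tehnohu*).
*nuj*: final sound = /j/, a voiced consonant → -an → *nujan*.
*wulasah* — final sound /h/ (a voiceless consonant) → -i → *wulasahi*.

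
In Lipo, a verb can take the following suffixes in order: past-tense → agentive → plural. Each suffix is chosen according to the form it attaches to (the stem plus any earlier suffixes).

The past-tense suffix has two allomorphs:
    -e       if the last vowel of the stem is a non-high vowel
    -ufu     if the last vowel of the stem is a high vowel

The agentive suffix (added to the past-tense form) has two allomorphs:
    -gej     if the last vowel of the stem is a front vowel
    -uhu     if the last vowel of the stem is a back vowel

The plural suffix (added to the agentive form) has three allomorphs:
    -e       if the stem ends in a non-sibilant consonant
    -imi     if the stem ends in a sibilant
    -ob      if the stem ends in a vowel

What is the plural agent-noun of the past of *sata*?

sataegeje

*sata* — last vowel /a/ (a non-high vowel) → -e → *satae*.
Since the last vowel of the past-tense form *satae* is /e/ (a front vowel), it takes -gej, giving *sataegej*.
The final sound of the agentive form *sataegej* is /j/, which is a non-sibilant consonant, so the plural suffix is -e, giving *sataegeje*.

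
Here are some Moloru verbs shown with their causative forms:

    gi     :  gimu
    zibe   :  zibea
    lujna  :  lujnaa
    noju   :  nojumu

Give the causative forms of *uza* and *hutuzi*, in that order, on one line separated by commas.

Looking at the last vowel of each stem: -mu when the last vowel of the stem is a high vowel (*gi*, *noju*); -a when the last vowel of the stem is a non-high vowel (*zibe*, *lujna*).
*uza* — last vowel /a/ (a non-high vowel) → -a → *uzaa*.
*hutuzi* — last vowel /i/ (a high vowel) → -mu → *hutuzimu*.

uzaa, hutuzimu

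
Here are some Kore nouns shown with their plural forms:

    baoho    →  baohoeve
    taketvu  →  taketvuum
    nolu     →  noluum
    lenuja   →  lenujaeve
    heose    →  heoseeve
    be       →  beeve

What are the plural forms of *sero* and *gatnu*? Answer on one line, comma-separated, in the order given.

seroeve, gatnuum

The pattern is height harmony: -um when the last vowel of the stem is a high vowel (*taketvu*, *nolu*); -eve when the last vowel of the stem is a non-high vowel (*baoho*, *lenuja*, *heose*, *be*).
*sero*: last vowel = /o/, a non-high vowel → -eve → *seroeve*.
The last vowel of *gatnu* is /u/, which is a high vowel, so the suffix is -um, giving *gatnuum*.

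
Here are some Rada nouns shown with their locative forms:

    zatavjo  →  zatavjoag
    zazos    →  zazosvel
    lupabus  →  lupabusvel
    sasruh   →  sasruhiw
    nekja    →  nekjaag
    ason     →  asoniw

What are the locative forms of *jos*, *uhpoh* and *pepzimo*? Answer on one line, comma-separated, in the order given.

The alternation tracks the final sound of the stem — -vel when the stem ends in a sibilant (*zazos*, *lupabus*); -iw when the stem ends in a non-sibilant consonant (*sasruh*, *ason*); -ag when the stem ends in a vowel (*zatavjo*, *nekja*).
*jos*: final sound = /s/, a sibilant → -vel → *josvel*.
Since the final sound of *uhpoh* is /h/ (a non-sibilant consonant), it takes -iw, giving *uhpohiw*.
*pepzimo* — final sound /o/ (a vowel) → -ag → *pepzimoag*.

josvel, uhpohiw, pepzimoag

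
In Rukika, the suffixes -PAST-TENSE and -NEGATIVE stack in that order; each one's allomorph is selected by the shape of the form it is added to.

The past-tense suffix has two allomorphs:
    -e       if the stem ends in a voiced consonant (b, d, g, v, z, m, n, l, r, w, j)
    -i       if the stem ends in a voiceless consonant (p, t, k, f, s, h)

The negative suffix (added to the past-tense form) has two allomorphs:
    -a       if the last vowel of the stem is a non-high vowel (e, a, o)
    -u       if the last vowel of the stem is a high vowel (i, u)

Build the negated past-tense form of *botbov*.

*botbov* — final consonant /v/ (voiced) → -e → *botbove*.
The past-tense form *botbove* — last vowel /e/ (a non-high vowel) → -a → *botbovea*.

botbovea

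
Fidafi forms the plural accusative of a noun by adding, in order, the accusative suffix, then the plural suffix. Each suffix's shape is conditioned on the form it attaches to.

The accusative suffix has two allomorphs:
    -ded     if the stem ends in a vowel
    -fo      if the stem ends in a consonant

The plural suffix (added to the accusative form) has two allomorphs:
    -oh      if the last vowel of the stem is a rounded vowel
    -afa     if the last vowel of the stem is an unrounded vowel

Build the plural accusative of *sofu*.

sofudedafa

*sofu*: final sound = /u/, a vowel → -ded → *sofuded*.
The accusative form *sofuded* — last vowel /e/ (an unrounded vowel) → -afa → *sofudedafa*.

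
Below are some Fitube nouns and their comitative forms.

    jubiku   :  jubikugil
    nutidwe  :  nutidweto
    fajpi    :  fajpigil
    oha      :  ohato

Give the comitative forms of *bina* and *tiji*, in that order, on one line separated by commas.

binato, tijigil

The alternation tracks the last vowel of the stem — -gil when the last vowel of the stem is a high vowel (*jubiku*, *fajpi*); -to when the last vowel of the stem is a non-high vowel (*nutidwe*, *oha*).
The last vowel of *bina* is /a/, which is a non-high vowel, so the suffix is -to, giving *binato*.
*tiji* — last vowel /i/ (a high vowel) → -gil → *tijigil*.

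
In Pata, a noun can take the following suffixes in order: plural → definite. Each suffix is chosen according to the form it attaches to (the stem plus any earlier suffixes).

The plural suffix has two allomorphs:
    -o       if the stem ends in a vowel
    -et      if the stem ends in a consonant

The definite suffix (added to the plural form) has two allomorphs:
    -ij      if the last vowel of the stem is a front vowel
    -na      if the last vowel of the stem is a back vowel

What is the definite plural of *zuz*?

zuzetij

*zuz*: final sound = /z/, a consonant → -et → *zuzet*.
Since the last vowel of the plural form *zuzet* is /e/ (a front vowel), it takes -ij, giving *zuzetij*.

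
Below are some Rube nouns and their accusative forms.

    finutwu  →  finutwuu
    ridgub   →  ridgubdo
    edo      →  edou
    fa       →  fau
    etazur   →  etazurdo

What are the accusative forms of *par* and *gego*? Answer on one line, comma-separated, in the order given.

pardo, gegou

The suffix is conditioned by the final sound: -do when the stem ends in a consonant (*ridgub*, *etazur*); -u when the stem ends in a vowel (*finutwu*, *edo*, *fa*).
The final sound of *par* is /r/, which is a consonant, so the suffix is -do, giving *pardo*.
Since the final sound of *gego* is /o/ (a vowel), it takes -u, giving *gegou*.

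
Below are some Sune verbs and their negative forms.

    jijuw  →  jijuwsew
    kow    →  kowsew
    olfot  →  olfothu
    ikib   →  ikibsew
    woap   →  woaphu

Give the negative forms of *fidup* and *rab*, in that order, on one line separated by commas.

The pattern is voicing of the final consonant: -hu when the stem ends in a voiceless consonant (*olfot*, *woap*); -sew when the stem ends in a voiced consonant (*jijuw*, *kow*, *ikib*).
Since the final consonant of *fidup* is /p/ (voiceless), it takes -hu, giving *fiduphu*.
*rab*: final consonant = /b/, voiced → -sew → *rabsew*.

fiduphu, rabsew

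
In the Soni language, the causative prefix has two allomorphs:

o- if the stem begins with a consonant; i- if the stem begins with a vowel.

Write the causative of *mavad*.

The first sound of *mavad* is /m/, which is a consonant, so the prefix is o-, giving *omavad*.

omavad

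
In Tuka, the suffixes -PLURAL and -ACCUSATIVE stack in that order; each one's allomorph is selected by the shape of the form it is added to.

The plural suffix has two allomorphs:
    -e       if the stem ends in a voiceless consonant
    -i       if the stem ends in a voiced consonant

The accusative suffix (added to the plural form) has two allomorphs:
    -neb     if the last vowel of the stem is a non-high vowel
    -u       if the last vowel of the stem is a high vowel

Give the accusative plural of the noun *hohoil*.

hohoiliu

*hohoil* — final consonant /l/ (voiced) → -i → *hohoili*.
Since the last vowel of the plural form *hohoili* is /i/ (a high vowel), it takes -u, giving *hohoiliu*.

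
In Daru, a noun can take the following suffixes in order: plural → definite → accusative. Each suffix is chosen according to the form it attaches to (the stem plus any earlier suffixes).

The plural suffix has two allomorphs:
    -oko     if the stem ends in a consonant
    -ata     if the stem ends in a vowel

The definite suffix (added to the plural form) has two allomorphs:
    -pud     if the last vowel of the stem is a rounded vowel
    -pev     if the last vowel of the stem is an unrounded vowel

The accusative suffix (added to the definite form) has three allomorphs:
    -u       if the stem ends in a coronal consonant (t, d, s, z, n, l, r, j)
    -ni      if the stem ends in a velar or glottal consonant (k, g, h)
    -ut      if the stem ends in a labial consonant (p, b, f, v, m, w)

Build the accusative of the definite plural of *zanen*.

zanenokopudu

The final sound of *zanen* is /n/, which is a consonant, so the plural suffix is -oko, giving *zanenoko*.
The plural form *zanenoko* — last vowel /o/ (a rounded vowel) → -pud → *zanenokopud*.
The definite form *zanenokopud*: final consonant = /d/, coronal → -u → *zanenokopudu*.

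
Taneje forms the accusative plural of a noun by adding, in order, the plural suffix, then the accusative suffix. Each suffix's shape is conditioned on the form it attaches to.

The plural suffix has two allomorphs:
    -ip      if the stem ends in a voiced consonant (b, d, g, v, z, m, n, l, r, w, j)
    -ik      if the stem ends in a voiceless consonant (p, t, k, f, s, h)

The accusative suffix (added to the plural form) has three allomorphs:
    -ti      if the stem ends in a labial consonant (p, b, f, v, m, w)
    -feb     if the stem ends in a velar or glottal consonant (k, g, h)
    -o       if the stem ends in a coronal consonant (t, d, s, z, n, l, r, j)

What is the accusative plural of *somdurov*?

*somdurov* — final consonant /v/ (voiced) → -ip → *somdurovip*.
The final consonant of the plural form *somdurovip* is /p/, which is labial, so the accusative suffix is -ti, giving *somdurovipti*.

somdurovipti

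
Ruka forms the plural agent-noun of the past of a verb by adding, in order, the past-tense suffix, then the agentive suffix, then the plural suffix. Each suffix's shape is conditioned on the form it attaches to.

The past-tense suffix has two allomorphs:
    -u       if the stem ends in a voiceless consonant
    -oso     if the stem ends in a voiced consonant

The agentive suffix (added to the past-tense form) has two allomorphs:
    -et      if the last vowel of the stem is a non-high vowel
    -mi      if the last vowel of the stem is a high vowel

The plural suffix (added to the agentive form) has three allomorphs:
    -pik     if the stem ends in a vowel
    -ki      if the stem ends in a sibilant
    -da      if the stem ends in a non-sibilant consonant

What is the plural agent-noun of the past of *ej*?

*ej* — final consonant /j/ (voiced) → -oso → *ejoso*.
The last vowel of the past-tense form *ejoso* is /o/, which is a non-high vowel, so the agentive suffix is -et, giving *ejosoet*.
The agentive form *ejosoet* — final sound /t/ (a non-sibilant consonant) → -da → *ejosoetda*.

ejosoetda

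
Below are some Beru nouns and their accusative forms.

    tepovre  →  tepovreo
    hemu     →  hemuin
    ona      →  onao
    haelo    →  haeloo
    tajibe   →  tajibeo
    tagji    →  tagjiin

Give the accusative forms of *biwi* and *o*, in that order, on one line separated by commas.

Looking at the last vowel of each stem: -in when the last vowel of the stem is a high vowel (*hemu*, *tagji*); -o when the last vowel of the stem is a non-high vowel (*tepovre*, *ona*, *haelo*, *tajibe*).
*biwi* — last vowel /i/ (a high vowel) → -in → *biwiin*.
*o*: last vowel = /o/, a non-high vowel → -o → *oo*.

biwiin, oo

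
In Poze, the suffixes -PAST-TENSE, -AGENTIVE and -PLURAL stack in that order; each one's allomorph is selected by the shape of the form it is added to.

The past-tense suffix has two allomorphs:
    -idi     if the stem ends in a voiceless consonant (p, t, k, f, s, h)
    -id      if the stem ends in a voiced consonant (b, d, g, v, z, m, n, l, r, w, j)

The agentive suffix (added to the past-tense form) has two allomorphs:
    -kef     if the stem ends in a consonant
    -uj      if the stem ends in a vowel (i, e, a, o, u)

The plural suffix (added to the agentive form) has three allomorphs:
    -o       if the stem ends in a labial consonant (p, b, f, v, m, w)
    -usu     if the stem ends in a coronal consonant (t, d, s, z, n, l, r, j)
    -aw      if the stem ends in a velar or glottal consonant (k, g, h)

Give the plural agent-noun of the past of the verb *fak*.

fakidiujusu

Since the final consonant of *fak* is /k/ (voiceless), it takes -idi, giving *fakidi*.
Since the final sound of the past-tense form *fakidi* is /i/ (a vowel), it takes -uj, giving *fakidiuj*.
The agentive form *fakidiuj* — final consonant /j/ (coronal) → -usu → *fakidiujusu*.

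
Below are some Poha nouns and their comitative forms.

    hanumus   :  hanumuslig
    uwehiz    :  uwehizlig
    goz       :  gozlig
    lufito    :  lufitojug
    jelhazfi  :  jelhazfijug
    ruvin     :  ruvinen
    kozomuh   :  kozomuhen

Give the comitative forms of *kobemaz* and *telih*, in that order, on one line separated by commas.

The suffix is conditioned by the final sound: -lig when the stem ends in a sibilant (*hanumus*, *uwehiz*, *goz*); -en when the stem ends in a non-sibilant consonant (*ruvin*, *kozomuh*); -jug when the stem ends in a vowel (*lufito*, *jelhazfi*).
The final sound of *kobemaz* is /z/, which is a sibilant, so the suffix is -lig, giving *kobemazlig*.
Since the final sound of *telih* is /h/ (a non-sibilant consonant), it takes -en, giving *telihen*.

kobemazlig, telihen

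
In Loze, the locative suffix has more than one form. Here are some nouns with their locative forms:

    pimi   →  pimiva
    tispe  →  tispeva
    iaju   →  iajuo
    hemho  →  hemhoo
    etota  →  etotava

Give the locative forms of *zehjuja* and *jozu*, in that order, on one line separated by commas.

zehjujava, jozuo

The suffix is conditioned by the last vowel: -o when the last vowel of the stem is a rounded vowel (*iaju*, *hemho*); -va when the last vowel of the stem is an unrounded vowel (*pimi*, *tispe*, *etota*).
*zehjuja*: last vowel = /a/, an unrounded vowel → -va → *zehjujava*.
The last vowel of *jozu* is /u/, which is a rounded vowel, so the suffix is -o, giving *jozuo*.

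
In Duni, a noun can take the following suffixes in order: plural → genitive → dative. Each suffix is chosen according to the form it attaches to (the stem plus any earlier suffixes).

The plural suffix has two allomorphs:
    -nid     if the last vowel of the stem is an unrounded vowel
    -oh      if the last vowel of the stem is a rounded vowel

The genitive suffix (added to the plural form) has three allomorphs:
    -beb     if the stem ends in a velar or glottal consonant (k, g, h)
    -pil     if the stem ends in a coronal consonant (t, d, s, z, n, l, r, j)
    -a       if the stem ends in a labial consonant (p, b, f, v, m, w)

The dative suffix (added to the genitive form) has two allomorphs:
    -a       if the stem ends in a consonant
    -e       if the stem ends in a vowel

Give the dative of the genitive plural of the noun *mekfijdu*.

mekfijduohbeba

*mekfijdu* — last vowel /u/ (a rounded vowel) → -oh → *mekfijduoh*.
The final consonant of the plural form *mekfijduoh* is /h/, which is velar/glottal, so the genitive suffix is -beb, giving *mekfijduohbeb*.
The genitive form *mekfijduohbeb* — final sound /b/ (a consonant) → -a → *mekfijduohbeba*.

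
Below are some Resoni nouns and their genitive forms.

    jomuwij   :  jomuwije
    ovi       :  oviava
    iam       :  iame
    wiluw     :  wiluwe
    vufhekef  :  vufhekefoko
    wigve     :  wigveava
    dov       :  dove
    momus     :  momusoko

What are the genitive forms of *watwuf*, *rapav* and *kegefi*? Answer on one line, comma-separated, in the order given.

Looking at the final sound of each stem: -oko when the stem ends in a voiceless consonant (*vufhekef*, *momus*); -e when the stem ends in a voiced consonant (*jomuwij*, *iam*, *wiluw*, *dov*); -ava when the stem ends in a vowel (*ovi*, *wigve*).
The final sound of *watwuf* is /f/, which is a voiceless consonant, so the suffix is -oko, giving *watwufoko*.
*rapav* — final sound /v/ (a voiced consonant) → -e → *rapave*.
*kegefi* — final sound /i/ (a vowel) → -ava → *kegefiava*.

watwufoko, rapave, kegefiava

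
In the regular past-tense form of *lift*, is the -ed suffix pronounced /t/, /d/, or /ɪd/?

/ɪd/

The stem *lift* ends in /t/ or /d/.
The -ed suffix is realized as /ɪd/ after /t, d/; as /t/ after other voiceless consonants; and as /d/ after other voiced sounds.
So -ed on *lift* is pronounced /ɪd/.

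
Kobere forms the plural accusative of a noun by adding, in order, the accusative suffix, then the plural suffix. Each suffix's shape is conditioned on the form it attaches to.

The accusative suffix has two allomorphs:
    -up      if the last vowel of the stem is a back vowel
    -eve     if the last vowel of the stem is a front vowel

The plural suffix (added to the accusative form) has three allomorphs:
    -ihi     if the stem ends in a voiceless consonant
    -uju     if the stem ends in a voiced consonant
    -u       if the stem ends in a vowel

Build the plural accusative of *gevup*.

gevupupihi

*gevup* — last vowel /u/ (a back vowel) → -up → *gevupup*.
The accusative form *gevupup*: final sound = /p/, a voiceless consonant → -ihi → *gevupupihi*.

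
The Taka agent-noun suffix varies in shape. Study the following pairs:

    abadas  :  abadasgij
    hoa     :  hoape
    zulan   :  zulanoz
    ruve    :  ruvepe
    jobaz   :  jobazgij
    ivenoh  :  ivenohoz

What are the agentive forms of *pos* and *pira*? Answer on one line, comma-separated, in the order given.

The suffix is conditioned by the final sound: -gij when the stem ends in a sibilant (*abadas*, *jobaz*); -oz when the stem ends in a non-sibilant consonant (*zulan*, *ivenoh*); -pe when the stem ends in a vowel (*hoa*, *ruve*).
*pos*: final sound = /s/, a sibilant → -gij → *posgij*.
*pira*: final sound = /a/, a vowel → -pe → *pirape*.

posgij, pirape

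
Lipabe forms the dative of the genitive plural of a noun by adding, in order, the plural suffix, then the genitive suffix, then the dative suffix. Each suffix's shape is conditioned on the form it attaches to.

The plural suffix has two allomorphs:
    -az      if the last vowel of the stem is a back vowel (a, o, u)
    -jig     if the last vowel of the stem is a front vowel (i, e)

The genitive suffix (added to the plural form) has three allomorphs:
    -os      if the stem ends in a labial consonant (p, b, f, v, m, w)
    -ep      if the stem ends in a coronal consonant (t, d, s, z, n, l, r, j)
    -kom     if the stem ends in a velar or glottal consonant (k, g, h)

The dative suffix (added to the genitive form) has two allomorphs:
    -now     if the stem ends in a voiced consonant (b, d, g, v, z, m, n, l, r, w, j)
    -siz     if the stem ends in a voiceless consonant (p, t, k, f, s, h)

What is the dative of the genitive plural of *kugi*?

*kugi* — last vowel /i/ (a front vowel) → -jig → *kugijig*.
The plural form *kugijig*: final consonant = /g/, velar/glottal → -kom → *kugijigkom*.
Since the final consonant of the genitive form *kugijigkom* is /m/ (voiced), it takes -now, giving *kugijigkomnow*.

kugijigkomnow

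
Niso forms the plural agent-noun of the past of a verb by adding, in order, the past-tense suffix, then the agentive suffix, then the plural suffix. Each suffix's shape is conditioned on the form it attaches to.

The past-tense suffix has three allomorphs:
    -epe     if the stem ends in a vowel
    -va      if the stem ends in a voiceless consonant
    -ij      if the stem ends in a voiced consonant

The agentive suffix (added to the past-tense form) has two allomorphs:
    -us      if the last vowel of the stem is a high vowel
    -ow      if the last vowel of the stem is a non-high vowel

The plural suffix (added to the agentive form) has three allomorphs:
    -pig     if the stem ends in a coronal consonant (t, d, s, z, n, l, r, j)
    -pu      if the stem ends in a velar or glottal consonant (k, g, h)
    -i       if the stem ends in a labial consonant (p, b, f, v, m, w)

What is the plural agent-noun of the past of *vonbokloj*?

Since the final sound of *vonbokloj* is /j/ (a voiced consonant), it takes -ij, giving *vonboklojij*.
The last vowel of the past-tense form *vonboklojij* is /i/, which is a high vowel, so the agentive suffix is -us, giving *vonboklojijus*.
The agentive form *vonboklojijus*: final consonant = /s/, coronal → -pig → *vonboklojijuspig*.

vonboklojijuspig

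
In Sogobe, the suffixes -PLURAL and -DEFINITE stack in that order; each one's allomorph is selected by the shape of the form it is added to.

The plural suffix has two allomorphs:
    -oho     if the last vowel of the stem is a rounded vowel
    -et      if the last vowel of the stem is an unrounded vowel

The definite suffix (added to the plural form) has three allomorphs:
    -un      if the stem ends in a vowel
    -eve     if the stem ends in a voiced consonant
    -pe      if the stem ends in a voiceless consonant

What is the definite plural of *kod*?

kodohoun

The last vowel of *kod* is /o/, which is a rounded vowel, so the plural suffix is -oho, giving *kodoho*.
The plural form *kodoho*: final sound = /o/, a vowel → -un → *kodohoun*.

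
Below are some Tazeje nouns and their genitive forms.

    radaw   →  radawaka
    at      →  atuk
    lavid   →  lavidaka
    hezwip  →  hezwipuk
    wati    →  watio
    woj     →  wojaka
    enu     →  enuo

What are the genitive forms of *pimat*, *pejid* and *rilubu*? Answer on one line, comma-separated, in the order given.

pimatuk, pejidaka, rilubuo

The pattern is voicing of the final sound: -uk when the stem ends in a voiceless consonant (*at*, *hezwip*); -aka when the stem ends in a voiced consonant (*radaw*, *lavid*, *woj*); -o when the stem ends in a vowel (*wati*, *enu*).
*pimat*: final sound = /t/, a voiceless consonant → -uk → *pimatuk*.
Since the final sound of *pejid* is /d/ (a voiced consonant), it takes -aka, giving *pejidaka*.
Since the final sound of *rilubu* is /u/ (a vowel), it takes -o, giving *rilubuo*.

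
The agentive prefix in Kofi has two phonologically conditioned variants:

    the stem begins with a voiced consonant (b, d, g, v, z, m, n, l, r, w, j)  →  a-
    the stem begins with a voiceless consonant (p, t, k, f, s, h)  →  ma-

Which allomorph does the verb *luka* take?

a-

Since the first consonant of *luka* is /l/ (voiced), it takes a-.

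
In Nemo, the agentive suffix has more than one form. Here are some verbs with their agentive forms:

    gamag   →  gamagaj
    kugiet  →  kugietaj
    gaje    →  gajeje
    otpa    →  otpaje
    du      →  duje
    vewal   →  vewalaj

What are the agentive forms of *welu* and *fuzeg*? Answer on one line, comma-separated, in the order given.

weluje, fuzegaj

The suffix is conditioned by the final sound: -aj when the stem ends in a consonant (*gamag*, *kugiet*, *vewal*); -je when the stem ends in a vowel (*gaje*, *otpa*, *du*).
The final sound of *welu* is /u/, which is a vowel, so the suffix is -je, giving *weluje*.
The final sound of *fuzeg* is /g/, which is a consonant, so the suffix is -aj, giving *fuzegaj*.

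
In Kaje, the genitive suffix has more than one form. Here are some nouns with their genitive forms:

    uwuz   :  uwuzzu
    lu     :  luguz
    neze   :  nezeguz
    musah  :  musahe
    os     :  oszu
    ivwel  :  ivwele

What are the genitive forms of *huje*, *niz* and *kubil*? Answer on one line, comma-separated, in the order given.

The pattern is sibilance of the final sound: -zu when the stem ends in a sibilant (*uwuz*, *os*); -e when the stem ends in a non-sibilant consonant (*musah*, *ivwel*); -guz when the stem ends in a vowel (*lu*, *neze*).
Since the final sound of *huje* is /e/ (a vowel), it takes -guz, giving *hujeguz*.
The final sound of *niz* is /z/, which is a sibilant, so the suffix is -zu, giving *nizzu*.
The final sound of *kubil* is /l/, which is a non-sibilant consonant, so the suffix is -e, giving *kubile*.

hujeguz, nizzu, kubile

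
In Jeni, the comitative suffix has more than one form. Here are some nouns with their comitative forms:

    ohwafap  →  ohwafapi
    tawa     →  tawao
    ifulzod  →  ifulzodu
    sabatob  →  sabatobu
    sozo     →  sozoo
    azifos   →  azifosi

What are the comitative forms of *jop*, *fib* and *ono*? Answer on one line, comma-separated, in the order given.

jopi, fibu, onoo

The alternation tracks the final sound of the stem — -i when the stem ends in a voiceless consonant (*ohwafap*, *azifos*); -u when the stem ends in a voiced consonant (*ifulzod*, *sabatob*); -o when the stem ends in a vowel (*tawa*, *sozo*).
*jop* — final sound /p/ (a voiceless consonant) → -i → *jopi*.
*fib* — final sound /b/ (a voiced consonant) → -u → *fibu*.
*ono* — final sound /o/ (a vowel) → -o → *onoo*.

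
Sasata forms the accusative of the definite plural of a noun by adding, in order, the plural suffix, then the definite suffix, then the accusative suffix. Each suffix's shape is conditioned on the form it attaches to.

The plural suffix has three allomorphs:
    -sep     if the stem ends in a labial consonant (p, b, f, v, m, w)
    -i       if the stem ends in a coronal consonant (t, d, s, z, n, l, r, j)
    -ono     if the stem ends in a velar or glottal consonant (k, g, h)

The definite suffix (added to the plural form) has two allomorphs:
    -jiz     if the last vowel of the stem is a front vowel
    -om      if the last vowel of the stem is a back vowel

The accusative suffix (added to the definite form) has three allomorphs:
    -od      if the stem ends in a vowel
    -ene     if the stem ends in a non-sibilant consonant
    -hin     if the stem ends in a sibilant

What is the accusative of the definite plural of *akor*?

The final consonant of *akor* is /r/, which is coronal, so the plural suffix is -i, giving *akori*.
Since the last vowel of the plural form *akori* is /i/ (a front vowel), it takes -jiz, giving *akorijiz*.
The definite form *akorijiz* — final sound /z/ (a sibilant) → -hin → *akorijizhin*.

akorijizhin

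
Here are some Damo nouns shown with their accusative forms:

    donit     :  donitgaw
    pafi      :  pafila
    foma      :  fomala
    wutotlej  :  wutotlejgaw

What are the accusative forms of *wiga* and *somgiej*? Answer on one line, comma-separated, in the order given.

The pattern is consonant vs. vowel: -gaw when the stem ends in a consonant (*donit*, *wutotlej*); -la when the stem ends in a vowel (*pafi*, *foma*).
Since the final sound of *wiga* is /a/ (a vowel), it takes -la, giving *wigala*.
*somgiej* — final sound /j/ (a consonant) → -gaw → *somgiejgaw*.

wigala, somgiejgaw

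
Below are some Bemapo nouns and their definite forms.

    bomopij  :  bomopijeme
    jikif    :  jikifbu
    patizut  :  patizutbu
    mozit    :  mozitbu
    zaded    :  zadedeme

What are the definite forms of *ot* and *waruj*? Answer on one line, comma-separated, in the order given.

otbu, warujeme

The alternation tracks the final consonant of the stem — -bu when the stem ends in a voiceless consonant (*jikif*, *patizut*, *mozit*); -eme when the stem ends in a voiced consonant (*bomopij*, *zaded*).
*ot*: final consonant = /t/, voiceless → -bu → *otbu*.
*waruj*: final consonant = /j/, voiced → -eme → *warujeme*.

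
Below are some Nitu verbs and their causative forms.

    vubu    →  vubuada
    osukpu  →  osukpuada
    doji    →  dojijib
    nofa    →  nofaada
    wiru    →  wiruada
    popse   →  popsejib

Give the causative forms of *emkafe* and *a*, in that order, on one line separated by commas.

The pattern is front/back vowel harmony: -jib when the last vowel of the stem is a front vowel (*doji*, *popse*); -ada when the last vowel of the stem is a back vowel (*vubu*, *osukpu*, *nofa*, *wiru*).
Since the last vowel of *emkafe* is /e/ (a front vowel), it takes -jib, giving *emkafejib*.
*a* — last vowel /a/ (a back vowel) → -ada → *aada*.

emkafejib, aada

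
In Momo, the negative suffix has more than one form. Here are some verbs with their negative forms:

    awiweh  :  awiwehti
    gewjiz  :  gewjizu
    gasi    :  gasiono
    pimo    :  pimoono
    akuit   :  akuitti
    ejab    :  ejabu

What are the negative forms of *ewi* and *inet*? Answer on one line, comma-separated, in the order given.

ewiono, inetti

The suffix is conditioned by the final sound: -ti when the stem ends in a voiceless consonant (*awiweh*, *akuit*); -u when the stem ends in a voiced consonant (*gewjiz*, *ejab*); -ono when the stem ends in a vowel (*gasi*, *pimo*).
Since the final sound of *ewi* is /i/ (a vowel), it takes -ono, giving *ewiono*.
*inet*: final sound = /t/, a voiceless consonant → -ti → *inetti*.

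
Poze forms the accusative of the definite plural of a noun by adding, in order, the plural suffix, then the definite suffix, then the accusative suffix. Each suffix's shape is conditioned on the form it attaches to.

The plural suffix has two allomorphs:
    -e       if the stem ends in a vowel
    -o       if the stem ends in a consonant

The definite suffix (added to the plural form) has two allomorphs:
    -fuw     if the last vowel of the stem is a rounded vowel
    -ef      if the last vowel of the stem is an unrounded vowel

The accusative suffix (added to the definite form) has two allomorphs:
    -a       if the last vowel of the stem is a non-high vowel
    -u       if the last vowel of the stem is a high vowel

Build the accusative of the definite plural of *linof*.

*linof*: final sound = /f/, a consonant → -o → *linofo*.
The plural form *linofo* — last vowel /o/ (a rounded vowel) → -fuw → *linofofuw*.
The last vowel of the definite form *linofofuw* is /u/, which is a high vowel, so the accusative suffix is -u, giving *linofofuwu*.

linofofuwu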